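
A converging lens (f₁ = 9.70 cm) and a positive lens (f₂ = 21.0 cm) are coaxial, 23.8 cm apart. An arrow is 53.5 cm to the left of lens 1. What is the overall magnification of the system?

Lens 1: 1/d_i1 = 1/(9.70) − 1/(53.5) = 0.08440, so d_i1 = 11.85 cm; m₁ = −d_i1/d_o1 = -0.2215.
d_o2 = 23.8 − (11.85) = 11.95 cm.
Lens 2: 1/d_i2 = 1/(21.0) − 1/(11.95) = -0.03606, so d_i2 = -27.73 cm; m₂ = −d_i2/d_o2 = +2.320.
m = m₁·m₂ = (-0.2215)(+2.320) = -0.514.

m = -0.514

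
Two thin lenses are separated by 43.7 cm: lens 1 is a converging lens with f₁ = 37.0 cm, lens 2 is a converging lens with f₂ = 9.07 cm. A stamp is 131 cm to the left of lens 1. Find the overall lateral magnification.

Lens 1: 1/d_i1 = 1/(37.0) − 1/(131) = 0.01939, so d_i1 = 51.56 cm; m₁ = −d_i1/d_o1 = -0.3936.
d_o2 = 43.7 − (51.56) = -7.860 cm (virtual object).
Lens 2: 1/d_i2 = 1/(9.07) − 1/(-7.860) = 0.2375, so d_i2 = 4.211 cm; m₂ = −d_i2/d_o2 = +0.5357.
m = m₁·m₂ = (-0.3936)(+0.5357) = -0.211.

m = -0.211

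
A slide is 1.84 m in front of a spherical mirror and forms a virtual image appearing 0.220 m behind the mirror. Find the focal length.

f = -0.250 m (convex)

Virtual image ⇒ d_i = −0.220 m.
1/f = 1/d_o + 1/d_i = 1/(1.84) + 1/(-0.220) = -4.002, so f = -0.250 m.
Since f is negative, the spherical mirror is convex.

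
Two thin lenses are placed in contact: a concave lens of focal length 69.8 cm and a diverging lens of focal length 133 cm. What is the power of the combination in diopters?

P = -2.18 D

P₁ = 1/f₁ = 1/(-0.698 m) = -1.433 D; P₂ = 1/f₂ = 1/(-1.33 m) = -0.7519 D.
For thin lenses in contact, P = P₁ + P₂ = (-1.433) + (-0.7519) = -2.18 D.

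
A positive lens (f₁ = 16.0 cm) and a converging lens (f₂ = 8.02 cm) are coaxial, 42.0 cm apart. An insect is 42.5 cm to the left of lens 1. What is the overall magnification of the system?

m = +0.582

Lens 1: 1/d_i1 = 1/(16.0) − 1/(42.5) = 0.03897, so d_i1 = 25.66 cm; m₁ = −d_i1/d_o1 = -0.6038.
d_o2 = 42.0 − (25.66) = 16.34 cm.
Lens 2: 1/d_i2 = 1/(8.02) − 1/(16.34) = 0.06349, so d_i2 = 15.75 cm; m₂ = −d_i2/d_o2 = -0.9639.
m = m₁·m₂ = (-0.6038)(-0.9639) = +0.582.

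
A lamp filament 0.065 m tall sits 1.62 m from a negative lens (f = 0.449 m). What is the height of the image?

0.0141 m

For a negative lens, f = -0.449 m.
1/d_i = 1/f − 1/d_o = 1/(-0.4490) − 1/(1.62) = -2.844, so d_i = -0.3516 m.
m = −d_i/d_o = +0.2170.
|h_i| = |m|·h_o = 0.2170 × 0.065 = 0.0141 m. The image is virtual, upright and reduced, on the same side as the object.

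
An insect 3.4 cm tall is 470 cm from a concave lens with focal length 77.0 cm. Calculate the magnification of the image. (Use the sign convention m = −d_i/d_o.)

For a concave lens, f = -77.0 cm.
1/d_i = 1/f − 1/d_o = 1/(-77.00) − 1/(470) = -0.01511, so d_i = -66.16 cm.
m = −d_i/d_o = −(-66.16)/(470) = +0.141.
The image is virtual, upright and reduced, on the same side as the object.

m = +0.141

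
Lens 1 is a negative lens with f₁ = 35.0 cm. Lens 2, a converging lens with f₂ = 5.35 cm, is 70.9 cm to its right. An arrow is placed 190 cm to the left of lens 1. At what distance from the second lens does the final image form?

Lens 1 is diverging, so f₁ = −35.0 cm.
Lens 1: 1/d_i1 = 1/f₁ − 1/d_o1 = 1/(-35.0) − 1/(190) = -0.03383, so d_i1 = -29.56 cm.
The intermediate image is 29.56 cm to the left of lens 1 (virtual), which is 70.9 − (-29.56) = 100.5 cm to the left of lens 2, so d_o2 = +100.5 cm.
Lens 2: 1/d_i2 = 1/f₂ − 1/d_o2 = 1/(5.35) − 1/(100.5) = 0.1770, so d_i2 = 5.65 cm.
The final image is real, 5.65 cm to the right of lens 2 (overall magnification ≈ -0.0088).

5.65 cm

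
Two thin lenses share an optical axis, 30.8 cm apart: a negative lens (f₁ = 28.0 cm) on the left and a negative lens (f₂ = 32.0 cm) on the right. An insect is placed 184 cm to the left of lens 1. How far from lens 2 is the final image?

Lens 1 is diverging, so f₁ = −28.0 cm.
Lens 1: 1/d_i1 = 1/f₁ − 1/d_o1 = 1/(-28.0) − 1/(184) = -0.04115, so d_i1 = -24.30 cm.
The intermediate image is 24.30 cm to the left of lens 1 (virtual), which is 30.8 − (-24.30) = 55.10 cm to the left of lens 2, so d_o2 = +55.10 cm.
Lens 2 is diverging, so f₂ = −32.0 cm.
Lens 2: 1/d_i2 = 1/f₂ − 1/d_o2 = 1/(-32.0) − 1/(55.10) = -0.04940, so d_i2 = -20.2 cm.
The final image is virtual, 20.2 cm to the left of lens 2 (overall magnification ≈ 0.049).

20.2 cm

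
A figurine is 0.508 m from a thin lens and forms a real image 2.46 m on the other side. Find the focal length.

f = 0.421 m (converging)

Real image ⇒ d_i = +2.46 m.
1/f = 1/d_o + 1/d_i = 1/(0.508) + 1/(2.46) = 2.375, so f = 0.421 m.
Since f is positive, the thin lens is converging.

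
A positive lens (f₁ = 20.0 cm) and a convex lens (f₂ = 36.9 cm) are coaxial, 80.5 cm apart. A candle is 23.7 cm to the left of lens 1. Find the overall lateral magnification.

m = -2.36

Lens 1: 1/d_i1 = 1/(20.0) − 1/(23.7) = 0.007806, so d_i1 = 128.1 cm; m₁ = −d_i1/d_o1 = -5.405.
d_o2 = 80.5 − (128.1) = -47.60 cm (virtual object).
Lens 2: 1/d_i2 = 1/(36.9) − 1/(-47.60) = 0.04811, so d_i2 = 20.79 cm; m₂ = −d_i2/d_o2 = +0.4367.
m = m₁·m₂ = (-5.405)(+0.4367) = -2.36.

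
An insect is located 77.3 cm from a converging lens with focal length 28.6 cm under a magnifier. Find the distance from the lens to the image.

45.4 cm

Thin-lens equation: 1/q = 1/f − 1/p = 1/(28.60) − 1/(77.3) = 0.03497 − 0.01294 = 0.02203, so q = 45.4 cm.
The image is real, inverted and reduced, on the far side of the lens.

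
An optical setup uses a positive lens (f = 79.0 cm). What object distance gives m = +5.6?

m = −d_i/d_o ⇒ d_i = −m·d_o.
1/f = 1/d_o + 1/d_i = 1/d_o − 1/(m·d_o) = (1 − 1/m)/d_o, so d_o = f(1 − 1/m) = (79.00)(1 − 1/(+5.6)) = 64.9 cm.

64.9 cm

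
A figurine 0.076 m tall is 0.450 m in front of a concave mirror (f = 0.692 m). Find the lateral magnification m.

1/d_i = 1/f − 1/d_o = 1/(0.6920) − 1/(0.450) = -0.7771, so d_i = -1.287 m.
m = −d_i/d_o = −(-1.287)/(0.450) = +2.86.
The image is virtual, upright and enlarged, behind the mirror.

m = +2.86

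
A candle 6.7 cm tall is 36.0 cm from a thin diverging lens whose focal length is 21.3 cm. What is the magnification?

For a diverging lens, f = -21.3 cm.
1/d_i = 1/f − 1/d_o = 1/(-21.30) − 1/(36.0) = -0.07473, so d_i = -13.38 cm.
m = −d_i/d_o = −(-13.38)/(36.0) = +0.372.
The image is virtual, upright and reduced, on the same side as the object.

m = +0.372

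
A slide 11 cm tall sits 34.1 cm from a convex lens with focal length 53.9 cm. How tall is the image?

1/d_i = 1/f − 1/d_o = 1/(53.90) − 1/(34.1) = -0.01077, so d_i = -92.83 cm.
m = −d_i/d_o = +2.722.
|h_i| = |m|·h_o = 2.722 × 11 = 29.9 cm. The image is virtual, upright and enlarged, on the same side as the object.

29.9 cm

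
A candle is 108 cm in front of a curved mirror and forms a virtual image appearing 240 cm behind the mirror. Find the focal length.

Virtual image ⇒ d_i = −240 cm.
1/f = 1/d_o + 1/d_i = 1/(108) + 1/(-240) = 0.005093, so f = 196 cm.
Since f is positive, the curved mirror is concave.

f = 196 cm (concave)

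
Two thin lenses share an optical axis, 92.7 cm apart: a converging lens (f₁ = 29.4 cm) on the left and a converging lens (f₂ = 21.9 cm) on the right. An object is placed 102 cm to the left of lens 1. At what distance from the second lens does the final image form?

38.2 cm

Lens 1: 1/d_i1 = 1/f₁ − 1/d_o1 = 1/(29.4) − 1/(102) = 0.02421, so d_i1 = 41.31 cm.
The intermediate image is 41.31 cm to the right of lens 1, which is 92.7 − (41.31) = 51.39 cm to the left of lens 2, so d_o2 = +51.39 cm.
Lens 2: 1/d_i2 = 1/f₂ − 1/d_o2 = 1/(21.9) − 1/(51.39) = 0.02620, so d_i2 = 38.2 cm.
The final image is real, 38.2 cm to the right of lens 2 (overall magnification ≈ 0.30).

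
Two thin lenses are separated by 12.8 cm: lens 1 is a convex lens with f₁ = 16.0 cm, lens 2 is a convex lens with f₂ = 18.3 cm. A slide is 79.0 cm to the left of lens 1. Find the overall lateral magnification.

Lens 1: 1/d_i1 = 1/(16.0) − 1/(79.0) = 0.04984, so d_i1 = 20.06 cm; m₁ = −d_i1/d_o1 = -0.2539.
d_o2 = 12.8 − (20.06) = -7.260 cm (virtual object).
Lens 2: 1/d_i2 = 1/(18.3) − 1/(-7.260) = 0.1924, so d_i2 = 5.198 cm; m₂ = −d_i2/d_o2 = +0.7160.
m = m₁·m₂ = (-0.2539)(+0.7160) = -0.182.

m = -0.182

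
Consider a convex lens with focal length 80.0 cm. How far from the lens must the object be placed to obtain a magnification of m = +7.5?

69.3 cm

m = −d_i/d_o ⇒ d_i = −m·d_o.
1/f = 1/d_o + 1/d_i = 1/d_o − 1/(m·d_o) = (1 − 1/m)/d_o, so d_o = f(1 − 1/m) = (80.00)(1 − 1/(+7.5)) = 69.3 cm.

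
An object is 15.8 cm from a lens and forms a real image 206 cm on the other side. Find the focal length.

Real image ⇒ d_i = +206 cm.
1/f = 1/d_o + 1/d_i = 1/(15.8) + 1/(206) = 0.06815, so f = 14.7 cm.
Since f is positive, the lens is converging.

f = 14.7 cm (converging)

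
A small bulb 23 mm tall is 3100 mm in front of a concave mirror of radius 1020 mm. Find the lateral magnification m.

f = R/2 = 1020/2 = 510.0 mm.
1/d_i = 1/f − 1/d_o = 1/(510.0) − 1/(3100) = 0.001638, so d_i = 610.4 mm.
m = −d_i/d_o = −(610.4)/(3100) = -0.197.
The image is real, inverted and reduced, in front of the mirror.

m = -0.197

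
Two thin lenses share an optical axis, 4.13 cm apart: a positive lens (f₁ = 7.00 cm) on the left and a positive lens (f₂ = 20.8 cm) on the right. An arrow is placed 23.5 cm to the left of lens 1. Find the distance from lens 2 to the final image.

4.56 cm

Lens 1: 1/d_i1 = 1/f₁ − 1/d_o1 = 1/(7.00) − 1/(23.5) = 0.1003, so d_i1 = 9.970 cm.
The intermediate image is 9.970 cm to the right of lens 1, which lies 5.840 cm to the right of lens 2 — a virtual object — so d_o2 = −5.840 cm.
Lens 2: 1/d_i2 = 1/f₂ − 1/d_o2 = 1/(20.8) − 1/(-5.840) = 0.2193, so d_i2 = 4.56 cm.
The final image is real, 4.56 cm to the right of lens 2 (overall magnification ≈ -0.33).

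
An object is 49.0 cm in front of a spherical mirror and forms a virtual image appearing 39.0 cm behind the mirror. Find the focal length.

f = -191 cm (convex)

Virtual image ⇒ d_i = −39.0 cm.
1/f = 1/d_o + 1/d_i = 1/(49.0) + 1/(-39.0) = -0.005233, so f = -191 cm.
Since f is negative, the spherical mirror is convex.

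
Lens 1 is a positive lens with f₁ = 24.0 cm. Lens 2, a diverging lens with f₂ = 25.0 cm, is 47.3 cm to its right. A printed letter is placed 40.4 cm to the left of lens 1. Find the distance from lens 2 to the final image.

22.4 cm

Lens 1: 1/d_i1 = 1/f₁ − 1/d_o1 = 1/(24.0) − 1/(40.4) = 0.01691, so d_i1 = 59.12 cm.
The intermediate image is 59.12 cm to the right of lens 1, which lies 11.82 cm to the right of lens 2 — a virtual object — so d_o2 = −11.82 cm.
Lens 2 is diverging, so f₂ = −25.0 cm.
Lens 2: 1/d_i2 = 1/f₂ − 1/d_o2 = 1/(-25.0) − 1/(-11.82) = 0.04460, so d_i2 = 22.4 cm.
The final image is real, 22.4 cm to the right of lens 2 (overall magnification ≈ -2.8).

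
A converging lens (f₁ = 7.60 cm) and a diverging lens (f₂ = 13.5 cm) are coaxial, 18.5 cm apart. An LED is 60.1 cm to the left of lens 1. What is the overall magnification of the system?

Lens 1: 1/d_i1 = 1/(7.60) − 1/(60.1) = 0.1149, so d_i1 = 8.700 cm; m₁ = −d_i1/d_o1 = -0.1448.
d_o2 = 18.5 − (8.700) = 9.800 cm.
f₂ = −13.5 cm (diverging).
Lens 2: 1/d_i2 = 1/(-13.5) − 1/(9.800) = -0.1761, so d_i2 = -5.678 cm; m₂ = −d_i2/d_o2 = +0.5794.
m = m₁·m₂ = (-0.1448)(+0.5794) = -0.0839.

m = -0.0839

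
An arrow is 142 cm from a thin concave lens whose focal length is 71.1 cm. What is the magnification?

For a concave lens, f = -71.1 cm.
1/d_i = 1/f − 1/d_o = 1/(-71.10) − 1/(142) = -0.02111, so d_i = -47.38 cm.
m = −d_i/d_o = −(-47.38)/(142) = +0.334.
The image is virtual, upright and reduced, on the same side as the object.

m = +0.334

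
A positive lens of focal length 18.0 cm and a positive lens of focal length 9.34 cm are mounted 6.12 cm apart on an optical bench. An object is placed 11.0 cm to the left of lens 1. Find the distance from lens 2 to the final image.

Lens 1: 1/d_i1 = 1/f₁ − 1/d_o1 = 1/(18.0) − 1/(11.0) = -0.03535, so d_i1 = -28.29 cm.
The intermediate image is 28.29 cm to the left of lens 1 (virtual), which is 6.12 − (-28.29) = 34.41 cm to the left of lens 2, so d_o2 = +34.41 cm.
Lens 2: 1/d_i2 = 1/f₂ − 1/d_o2 = 1/(9.34) − 1/(34.41) = 0.07801, so d_i2 = 12.8 cm.
The final image is real, 12.8 cm to the right of lens 2 (overall magnification ≈ -0.96).

12.8 cm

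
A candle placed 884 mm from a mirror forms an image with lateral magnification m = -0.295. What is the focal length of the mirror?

m = −d_i/d_o ⇒ d_i = −m·d_o = −(-0.295)·(884) = 260.8 mm.
1/f = 1/d_o + 1/d_i = 1/(884) + 1/(260.8) = 0.004966, so f = 201 mm.
Since f is positive, the mirror is concave.

f = 201 mm (concave)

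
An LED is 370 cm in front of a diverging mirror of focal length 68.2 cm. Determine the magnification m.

For a diverging mirror, f = -68.2 cm.
1/d_i = 1/f − 1/d_o = 1/(-68.20) − 1/(370) = -0.01737, so d_i = -57.59 cm.
m = −d_i/d_o = −(-57.59)/(370) = +0.156.
The image is virtual, upright and reduced, behind the mirror.

m = +0.156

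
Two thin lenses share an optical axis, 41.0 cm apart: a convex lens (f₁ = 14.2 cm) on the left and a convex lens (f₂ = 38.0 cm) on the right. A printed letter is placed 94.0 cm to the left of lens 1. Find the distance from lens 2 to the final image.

Lens 1: 1/d_i1 = 1/f₁ − 1/d_o1 = 1/(14.2) − 1/(94.0) = 0.05978, so d_i1 = 16.73 cm.
The intermediate image is 16.73 cm to the right of lens 1, which is 41.0 − (16.73) = 24.27 cm to the left of lens 2, so d_o2 = +24.27 cm.
Lens 2: 1/d_i2 = 1/f₂ − 1/d_o2 = 1/(38.0) − 1/(24.27) = -0.01489, so d_i2 = -67.2 cm.
The final image is virtual, 67.2 cm to the left of lens 2 (overall magnification ≈ -0.49).

67.2 cm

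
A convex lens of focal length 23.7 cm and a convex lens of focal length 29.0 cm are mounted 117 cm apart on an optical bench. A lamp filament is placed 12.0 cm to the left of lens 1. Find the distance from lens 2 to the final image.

36.5 cm

Lens 1: 1/d_i1 = 1/f₁ − 1/d_o1 = 1/(23.7) − 1/(12.0) = -0.04114, so d_i1 = -24.31 cm.
The intermediate image is 24.31 cm to the left of lens 1 (virtual), which is 117 − (-24.31) = 141.3 cm to the left of lens 2, so d_o2 = +141.3 cm.
Lens 2: 1/d_i2 = 1/f₂ − 1/d_o2 = 1/(29.0) − 1/(141.3) = 0.02741, so d_i2 = 36.5 cm.
The final image is real, 36.5 cm to the right of lens 2 (overall magnification ≈ -0.52).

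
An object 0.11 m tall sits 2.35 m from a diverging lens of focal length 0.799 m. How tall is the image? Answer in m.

0.0279 m

For a diverging lens, f = -0.799 m.
1/d_i = 1/f − 1/d_o = 1/(-0.7990) − 1/(2.35) = -1.677, so d_i = -0.5963 m.
m = −d_i/d_o = +0.2537.
|h_i| = |m|·h_o = 0.2537 × 0.11 = 0.0279 m. The image is virtual, upright and reduced, on the same side as the object.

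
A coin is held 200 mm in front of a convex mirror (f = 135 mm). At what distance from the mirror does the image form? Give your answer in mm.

80.6 mm

For a convex mirror, f = -135 mm.
Mirror equation: 1/s_i = 1/f − 1/s_o = 1/(-135.0) − 1/(200) = -0.007407 − 0.005000 = -0.01241, so s_i = -80.6 mm.
The image is virtual, upright and reduced, behind the mirror.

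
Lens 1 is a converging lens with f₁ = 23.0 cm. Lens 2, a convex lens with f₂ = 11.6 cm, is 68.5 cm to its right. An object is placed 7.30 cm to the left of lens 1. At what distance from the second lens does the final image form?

Lens 1: 1/d_i1 = 1/f₁ − 1/d_o1 = 1/(23.0) − 1/(7.30) = -0.09351, so d_i1 = -10.69 cm.
The intermediate image is 10.69 cm to the left of lens 1 (virtual), which is 68.5 − (-10.69) = 79.19 cm to the left of lens 2, so d_o2 = +79.19 cm.
Lens 2: 1/d_i2 = 1/f₂ − 1/d_o2 = 1/(11.6) − 1/(79.19) = 0.07358, so d_i2 = 13.6 cm.
The final image is real, 13.6 cm to the right of lens 2 (overall magnification ≈ -0.25).

13.6 cm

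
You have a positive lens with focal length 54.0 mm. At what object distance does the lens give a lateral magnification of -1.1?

103 mm

m = −d_i/d_o ⇒ d_i = −m·d_o.
1/f = 1/d_o + 1/d_i = 1/d_o − 1/(m·d_o) = (1 − 1/m)/d_o, so d_o = f(1 − 1/m) = (54.00)(1 − 1/(-1.1)) = 103 mm.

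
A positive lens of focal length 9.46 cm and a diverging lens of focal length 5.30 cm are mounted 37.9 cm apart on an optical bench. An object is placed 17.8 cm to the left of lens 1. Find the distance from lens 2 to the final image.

4.08 cm

Lens 1: 1/d_i1 = 1/f₁ − 1/d_o1 = 1/(9.46) − 1/(17.8) = 0.04953, so d_i1 = 20.19 cm.
The intermediate image is 20.19 cm to the right of lens 1, which is 37.9 − (20.19) = 17.71 cm to the left of lens 2, so d_o2 = +17.71 cm.
Lens 2 is diverging, so f₂ = −5.30 cm.
Lens 2: 1/d_i2 = 1/f₂ − 1/d_o2 = 1/(-5.30) − 1/(17.71) = -0.2451, so d_i2 = -4.08 cm.
The final image is virtual, 4.08 cm to the left of lens 2 (overall magnification ≈ -0.26).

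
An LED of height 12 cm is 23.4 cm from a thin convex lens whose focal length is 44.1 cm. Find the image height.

25.6 cm

1/d_i = 1/f − 1/d_o = 1/(44.10) − 1/(23.4) = -0.02006, so d_i = -49.85 cm.
m = −d_i/d_o = +2.130.
|h_i| = |m|·h_o = 2.130 × 12 = 25.6 cm. The image is virtual, upright and enlarged, on the same side as the object.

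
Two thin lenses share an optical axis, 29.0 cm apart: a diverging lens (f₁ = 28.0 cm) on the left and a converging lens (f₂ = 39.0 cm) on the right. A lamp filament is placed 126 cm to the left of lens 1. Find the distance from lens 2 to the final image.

157 cm

Lens 1 is diverging, so f₁ = −28.0 cm.
Lens 1: 1/d_i1 = 1/f₁ − 1/d_o1 = 1/(-28.0) − 1/(126) = -0.04365, so d_i1 = -22.91 cm.
The intermediate image is 22.91 cm to the left of lens 1 (virtual), which is 29.0 − (-22.91) = 51.91 cm to the left of lens 2, so d_o2 = +51.91 cm.
Lens 2: 1/d_i2 = 1/f₂ − 1/d_o2 = 1/(39.0) − 1/(51.91) = 0.006377, so d_i2 = 157 cm.
The final image is real, 157 cm to the right of lens 2 (overall magnification ≈ -0.55).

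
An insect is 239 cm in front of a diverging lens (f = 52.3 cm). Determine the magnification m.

m = +0.180

For a diverging lens, f = -52.3 cm.
1/d_i = 1/f − 1/d_o = 1/(-52.30) − 1/(239) = -0.02330, so d_i = -42.91 cm.
m = −d_i/d_o = −(-42.91)/(239) = +0.180.
The image is virtual, upright and reduced, on the same side as the object.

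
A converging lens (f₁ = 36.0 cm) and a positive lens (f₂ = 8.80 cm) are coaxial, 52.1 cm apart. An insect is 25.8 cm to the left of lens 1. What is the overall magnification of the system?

m = -0.231

Lens 1: 1/d_i1 = 1/(36.0) − 1/(25.8) = -0.01098, so d_i1 = -91.06 cm; m₁ = −d_i1/d_o1 = +3.529.
d_o2 = 52.1 − (-91.06) = 143.2 cm.
Lens 2: 1/d_i2 = 1/(8.80) − 1/(143.2) = 0.1067, so d_i2 = 9.376 cm; m₂ = −d_i2/d_o2 = -0.06548.
m = m₁·m₂ = (+3.529)(-0.06548) = -0.231.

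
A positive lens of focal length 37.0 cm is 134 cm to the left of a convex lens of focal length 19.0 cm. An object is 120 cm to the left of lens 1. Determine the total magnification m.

Lens 1: 1/d_i1 = 1/(37.0) − 1/(120) = 0.01869, so d_i1 = 53.49 cm; m₁ = −d_i1/d_o1 = -0.4458.
d_o2 = 134 − (53.49) = 80.51 cm.
Lens 2: 1/d_i2 = 1/(19.0) − 1/(80.51) = 0.04021, so d_i2 = 24.87 cm; m₂ = −d_i2/d_o2 = -0.3089.
m = m₁·m₂ = (-0.4458)(-0.3089) = +0.138.

m = +0.138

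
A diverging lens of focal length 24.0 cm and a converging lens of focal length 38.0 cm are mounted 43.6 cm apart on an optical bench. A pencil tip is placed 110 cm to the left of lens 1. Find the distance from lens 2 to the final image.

95.1 cm

Lens 1 is diverging, so f₁ = −24.0 cm.
Lens 1: 1/d_i1 = 1/f₁ − 1/d_o1 = 1/(-24.0) − 1/(110) = -0.05076, so d_i1 = -19.70 cm.
The intermediate image is 19.70 cm to the left of lens 1 (virtual), which is 43.6 − (-19.70) = 63.30 cm to the left of lens 2, so d_o2 = +63.30 cm.
Lens 2: 1/d_i2 = 1/f₂ − 1/d_o2 = 1/(38.0) − 1/(63.30) = 0.01052, so d_i2 = 95.1 cm.
The final image is real, 95.1 cm to the right of lens 2 (overall magnification ≈ -0.27).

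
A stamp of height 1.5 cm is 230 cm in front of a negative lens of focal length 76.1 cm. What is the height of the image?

For a negative lens, f = -76.1 cm.
1/d_i = 1/f − 1/d_o = 1/(-76.10) − 1/(230) = -0.01749, so d_i = -57.18 cm.
m = −d_i/d_o = +0.2486.
|h_i| = |m|·h_o = 0.2486 × 1.5 = 0.373 cm. The image is virtual, upright and reduced, on the same side as the object.

0.373 cm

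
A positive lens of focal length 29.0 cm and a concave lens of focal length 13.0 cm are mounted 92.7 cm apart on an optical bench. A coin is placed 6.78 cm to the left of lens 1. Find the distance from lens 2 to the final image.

Lens 1: 1/d_i1 = 1/f₁ − 1/d_o1 = 1/(29.0) − 1/(6.78) = -0.1130, so d_i1 = -8.849 cm.
The intermediate image is 8.849 cm to the left of lens 1 (virtual), which is 92.7 − (-8.849) = 101.5 cm to the left of lens 2, so d_o2 = +101.5 cm.
Lens 2 is diverging, so f₂ = −13.0 cm.
Lens 2: 1/d_i2 = 1/f₂ − 1/d_o2 = 1/(-13.0) − 1/(101.5) = -0.08678, so d_i2 = -11.5 cm.
The final image is virtual, 11.5 cm to the left of lens 2 (overall magnification ≈ 0.15).

11.5 cm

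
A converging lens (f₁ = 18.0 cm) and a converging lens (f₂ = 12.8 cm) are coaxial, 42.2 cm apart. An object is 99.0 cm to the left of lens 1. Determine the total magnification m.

Lens 1: 1/d_i1 = 1/(18.0) − 1/(99.0) = 0.04545, so d_i1 = 22.00 cm; m₁ = −d_i1/d_o1 = -0.2222.
d_o2 = 42.2 − (22.00) = 20.20 cm.
Lens 2: 1/d_i2 = 1/(12.8) − 1/(20.20) = 0.02862, so d_i2 = 34.94 cm; m₂ = −d_i2/d_o2 = -1.730.
m = m₁·m₂ = (-0.2222)(-1.730) = +0.384.

m = +0.384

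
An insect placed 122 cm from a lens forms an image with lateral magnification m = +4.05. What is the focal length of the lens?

f = 162 cm (converging)

m = −d_i/d_o ⇒ d_i = −m·d_o = −(+4.05)·(122) = -494.1 cm.
1/f = 1/d_o + 1/d_i = 1/(122) + 1/(-494.1) = 0.006173, so f = 162 cm.
Since f is positive, the lens is converging.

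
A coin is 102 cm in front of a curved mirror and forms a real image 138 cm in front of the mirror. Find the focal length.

f = 58.6 cm (concave)

Real image ⇒ d_i = +138 cm.
1/f = 1/d_o + 1/d_i = 1/(102) + 1/(138) = 0.01705, so f = 58.6 cm.
Since f is positive, the curved mirror is concave.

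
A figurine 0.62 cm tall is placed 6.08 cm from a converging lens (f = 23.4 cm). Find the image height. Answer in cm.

1/d_i = 1/f − 1/d_o = 1/(23.40) − 1/(6.08) = -0.1217, so d_i = -8.214 cm.
m = −d_i/d_o = +1.351.
|h_i| = |m|·h_o = 1.351 × 0.62 = 0.838 cm. The image is virtual, upright and enlarged, on the same side as the object.

0.838 cm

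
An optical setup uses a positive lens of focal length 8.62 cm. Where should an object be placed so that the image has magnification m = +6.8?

m = −d_i/d_o ⇒ d_i = −m·d_o.
1/f = 1/d_o + 1/d_i = 1/d_o − 1/(m·d_o) = (1 − 1/m)/d_o, so d_o = f(1 − 1/m) = (8.620)(1 − 1/(+6.8)) = 7.35 cm.

7.35 cm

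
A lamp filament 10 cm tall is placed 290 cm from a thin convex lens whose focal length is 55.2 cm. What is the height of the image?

2.35 cm

1/d_i = 1/f − 1/d_o = 1/(55.20) − 1/(290) = 0.01467, so d_i = 68.18 cm.
m = −d_i/d_o = -0.2351.
|h_i| = |m|·h_o = 0.2351 × 10 = 2.35 cm. The image is real, inverted and reduced, on the far side of the lens.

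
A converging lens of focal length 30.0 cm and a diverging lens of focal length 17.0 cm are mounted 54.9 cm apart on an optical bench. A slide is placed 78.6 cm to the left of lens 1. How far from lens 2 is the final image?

Lens 1: 1/d_i1 = 1/f₁ − 1/d_o1 = 1/(30.0) − 1/(78.6) = 0.02061, so d_i1 = 48.52 cm.
The intermediate image is 48.52 cm to the right of lens 1, which is 54.9 − (48.52) = 6.380 cm to the left of lens 2, so d_o2 = +6.380 cm.
Lens 2 is diverging, so f₂ = −17.0 cm.
Lens 2: 1/d_i2 = 1/f₂ − 1/d_o2 = 1/(-17.0) − 1/(6.380) = -0.2156, so d_i2 = -4.64 cm.
The final image is virtual, 4.64 cm to the left of lens 2 (overall magnification ≈ -0.45).

4.64 cm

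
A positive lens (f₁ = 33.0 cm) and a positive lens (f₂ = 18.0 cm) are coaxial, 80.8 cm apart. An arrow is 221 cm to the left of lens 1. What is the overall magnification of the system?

Lens 1: 1/d_i1 = 1/(33.0) − 1/(221) = 0.02578, so d_i1 = 38.79 cm; m₁ = −d_i1/d_o1 = -0.1755.
d_o2 = 80.8 − (38.79) = 42.01 cm.
Lens 2: 1/d_i2 = 1/(18.0) − 1/(42.01) = 0.03175, so d_i2 = 31.49 cm; m₂ = −d_i2/d_o2 = -0.7497.
m = m₁·m₂ = (-0.1755)(-0.7497) = +0.132.

m = +0.132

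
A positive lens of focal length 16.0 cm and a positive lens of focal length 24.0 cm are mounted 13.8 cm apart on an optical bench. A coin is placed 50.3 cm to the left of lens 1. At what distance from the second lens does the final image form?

6.89 cm

Lens 1: 1/d_i1 = 1/f₁ − 1/d_o1 = 1/(16.0) − 1/(50.3) = 0.04262, so d_i1 = 23.46 cm.
The intermediate image is 23.46 cm to the right of lens 1, which lies 9.660 cm to the right of lens 2 — a virtual object — so d_o2 = −9.660 cm.
Lens 2: 1/d_i2 = 1/f₂ − 1/d_o2 = 1/(24.0) − 1/(-9.660) = 0.1452, so d_i2 = 6.89 cm.
The final image is real, 6.89 cm to the right of lens 2 (overall magnification ≈ -0.33).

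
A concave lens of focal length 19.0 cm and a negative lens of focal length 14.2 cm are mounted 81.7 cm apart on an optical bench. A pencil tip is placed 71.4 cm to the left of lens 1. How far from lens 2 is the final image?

12.4 cm

Lens 1 is diverging, so f₁ = −19.0 cm.
Lens 1: 1/d_i1 = 1/f₁ − 1/d_o1 = 1/(-19.0) − 1/(71.4) = -0.06664, so d_i1 = -15.01 cm.
The intermediate image is 15.01 cm to the left of lens 1 (virtual), which is 81.7 − (-15.01) = 96.71 cm to the left of lens 2, so d_o2 = +96.71 cm.
Lens 2 is diverging, so f₂ = −14.2 cm.
Lens 2: 1/d_i2 = 1/f₂ − 1/d_o2 = 1/(-14.2) − 1/(96.71) = -0.08076, so d_i2 = -12.4 cm.
The final image is virtual, 12.4 cm to the left of lens 2 (overall magnification ≈ 0.027).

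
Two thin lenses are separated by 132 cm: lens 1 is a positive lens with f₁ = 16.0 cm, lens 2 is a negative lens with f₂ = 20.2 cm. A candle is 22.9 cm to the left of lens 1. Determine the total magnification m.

m = -0.473

Lens 1: 1/d_i1 = 1/(16.0) − 1/(22.9) = 0.01883, so d_i1 = 53.10 cm; m₁ = −d_i1/d_o1 = -2.319.
d_o2 = 132 − (53.10) = 78.90 cm.
f₂ = −20.2 cm (diverging).
Lens 2: 1/d_i2 = 1/(-20.2) − 1/(78.90) = -0.06218, so d_i2 = -16.08 cm; m₂ = −d_i2/d_o2 = +0.2038.
m = m₁·m₂ = (-2.319)(+0.2038) = -0.473.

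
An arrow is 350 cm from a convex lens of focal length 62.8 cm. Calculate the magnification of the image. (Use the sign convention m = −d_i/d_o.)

m = -0.219

1/d_i = 1/f − 1/d_o = 1/(62.80) − 1/(350) = 0.01307, so d_i = 76.53 cm.
m = −d_i/d_o = −(76.53)/(350) = -0.219.
The image is real, inverted and reduced, on the far side of the lens.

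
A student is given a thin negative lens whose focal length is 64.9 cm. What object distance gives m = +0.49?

67.5 cm

For a negative lens, f = -64.9 cm.
m = −d_i/d_o ⇒ d_i = −m·d_o.
1/f = 1/d_o + 1/d_i = 1/d_o − 1/(m·d_o) = (1 − 1/m)/d_o, so d_o = f(1 − 1/m) = (-64.90)(1 − 1/(+0.49)) = 67.5 cm.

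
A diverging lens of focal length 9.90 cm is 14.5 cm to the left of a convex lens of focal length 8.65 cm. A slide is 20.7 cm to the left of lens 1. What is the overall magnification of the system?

m = -0.223

f₁ = −9.90 cm (diverging).
Lens 1: 1/d_i1 = 1/(-9.90) − 1/(20.7) = -0.1493, so d_i1 = -6.697 cm; m₁ = −d_i1/d_o1 = +0.3235.
d_o2 = 14.5 − (-6.697) = 21.20 cm.
Lens 2: 1/d_i2 = 1/(8.65) − 1/(21.20) = 0.06844, so d_i2 = 14.61 cm; m₂ = −d_i2/d_o2 = -0.6892.
m = m₁·m₂ = (+0.3235)(-0.6892) = -0.223.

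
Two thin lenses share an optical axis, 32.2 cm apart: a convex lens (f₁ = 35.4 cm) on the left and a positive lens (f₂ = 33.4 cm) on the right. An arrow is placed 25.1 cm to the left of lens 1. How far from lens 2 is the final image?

Lens 1: 1/d_i1 = 1/f₁ − 1/d_o1 = 1/(35.4) − 1/(25.1) = -0.01159, so d_i1 = -86.27 cm.
The intermediate image is 86.27 cm to the left of lens 1 (virtual), which is 32.2 − (-86.27) = 118.5 cm to the left of lens 2, so d_o2 = +118.5 cm.
Lens 2: 1/d_i2 = 1/f₂ − 1/d_o2 = 1/(33.4) − 1/(118.5) = 0.02150, so d_i2 = 46.5 cm.
The final image is real, 46.5 cm to the right of lens 2 (overall magnification ≈ -1.3).

46.5 cm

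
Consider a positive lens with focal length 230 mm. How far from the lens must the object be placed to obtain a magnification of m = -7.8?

259 mm

m = −d_i/d_o ⇒ d_i = −m·d_o.
1/f = 1/d_o + 1/d_i = 1/d_o − 1/(m·d_o) = (1 − 1/m)/d_o, so d_o = f(1 − 1/m) = (230.0)(1 − 1/(-7.8)) = 259 mm.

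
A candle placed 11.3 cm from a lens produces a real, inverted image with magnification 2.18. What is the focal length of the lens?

m = −d_i/d_o ⇒ d_i = −m·d_o = −(-2.18)·(11.3) = 24.63 cm.
1/f = 1/d_o + 1/d_i = 1/(11.3) + 1/(24.63) = 0.1291, so f = 7.75 cm.
Since f is positive, the lens is converging.

f = 7.75 cm (converging)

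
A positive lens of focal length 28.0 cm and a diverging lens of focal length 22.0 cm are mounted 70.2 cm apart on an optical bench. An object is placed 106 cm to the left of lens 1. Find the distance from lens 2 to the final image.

Lens 1: 1/d_i1 = 1/f₁ − 1/d_o1 = 1/(28.0) − 1/(106) = 0.02628, so d_i1 = 38.05 cm.
The intermediate image is 38.05 cm to the right of lens 1, which is 70.2 − (38.05) = 32.15 cm to the left of lens 2, so d_o2 = +32.15 cm.
Lens 2 is diverging, so f₂ = −22.0 cm.
Lens 2: 1/d_i2 = 1/f₂ − 1/d_o2 = 1/(-22.0) − 1/(32.15) = -0.07656, so d_i2 = -13.1 cm.
The final image is virtual, 13.1 cm to the left of lens 2 (overall magnification ≈ -0.15).

13.1 cm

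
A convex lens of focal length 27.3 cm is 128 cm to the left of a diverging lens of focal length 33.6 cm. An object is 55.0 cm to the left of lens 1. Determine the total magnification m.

Lens 1: 1/d_i1 = 1/(27.3) − 1/(55.0) = 0.01845, so d_i1 = 54.21 cm; m₁ = −d_i1/d_o1 = -0.9856.
d_o2 = 128 − (54.21) = 73.79 cm.
f₂ = −33.6 cm (diverging).
Lens 2: 1/d_i2 = 1/(-33.6) − 1/(73.79) = -0.04331, so d_i2 = -23.09 cm; m₂ = −d_i2/d_o2 = +0.3129.
m = m₁·m₂ = (-0.9856)(+0.3129) = -0.308.

m = -0.308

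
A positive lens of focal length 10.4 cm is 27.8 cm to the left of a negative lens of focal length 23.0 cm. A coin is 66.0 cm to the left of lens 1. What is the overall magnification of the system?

m = -0.112

Lens 1: 1/d_i1 = 1/(10.4) − 1/(66.0) = 0.08100, so d_i1 = 12.35 cm; m₁ = −d_i1/d_o1 = -0.1871.
d_o2 = 27.8 − (12.35) = 15.45 cm.
f₂ = −23.0 cm (diverging).
Lens 2: 1/d_i2 = 1/(-23.0) − 1/(15.45) = -0.1082, so d_i2 = -9.242 cm; m₂ = −d_i2/d_o2 = +0.5982.
m = m₁·m₂ = (-0.1871)(+0.5982) = -0.112.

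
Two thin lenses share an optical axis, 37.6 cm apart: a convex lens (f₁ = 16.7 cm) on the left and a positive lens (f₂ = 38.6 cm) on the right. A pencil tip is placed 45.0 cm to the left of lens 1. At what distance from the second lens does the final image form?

15.5 cm

Lens 1: 1/d_i1 = 1/f₁ − 1/d_o1 = 1/(16.7) − 1/(45.0) = 0.03766, so d_i1 = 26.55 cm.
The intermediate image is 26.55 cm to the right of lens 1, which is 37.6 − (26.55) = 11.05 cm to the left of lens 2, so d_o2 = +11.05 cm.
Lens 2: 1/d_i2 = 1/f₂ − 1/d_o2 = 1/(38.6) − 1/(11.05) = -0.06459, so d_i2 = -15.5 cm.
The final image is virtual, 15.5 cm to the left of lens 2 (overall magnification ≈ -0.83).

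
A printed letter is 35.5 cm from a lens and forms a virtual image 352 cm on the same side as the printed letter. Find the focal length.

f = 39.5 cm (converging)

Virtual image ⇒ d_i = −352 cm.
1/f = 1/d_o + 1/d_i = 1/(35.5) + 1/(-352) = 0.02533, so f = 39.5 cm.
Since f is positive, the lens is converging.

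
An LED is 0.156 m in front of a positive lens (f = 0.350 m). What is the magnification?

m = +1.80

1/d_i = 1/f − 1/d_o = 1/(0.3500) − 1/(0.156) = -3.553, so d_i = -0.2814 m.
m = −d_i/d_o = −(-0.2814)/(0.156) = +1.80.
The image is virtual, upright and enlarged, on the same side as the object.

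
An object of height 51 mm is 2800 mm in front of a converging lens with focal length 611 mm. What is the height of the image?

14.2 mm

1/d_i = 1/f − 1/d_o = 1/(611.0) − 1/(2800) = 0.001280, so d_i = 781.5 mm.
m = −d_i/d_o = -0.2791.
|h_i| = |m|·h_o = 0.2791 × 51 = 14.2 mm. The image is real, inverted and reduced, on the far side of the lens.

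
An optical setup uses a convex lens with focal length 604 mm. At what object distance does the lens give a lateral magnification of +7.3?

m = −d_i/d_o ⇒ d_i = −m·d_o.
1/f = 1/d_o + 1/d_i = 1/d_o − 1/(m·d_o) = (1 − 1/m)/d_o, so d_o = f(1 − 1/m) = (604.0)(1 − 1/(+7.3)) = 521 mm.

521 mm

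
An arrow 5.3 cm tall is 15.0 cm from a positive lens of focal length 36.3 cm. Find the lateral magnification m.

m = +1.70

1/d_i = 1/f − 1/d_o = 1/(36.30) − 1/(15.0) = -0.03912, so d_i = -25.56 cm.
m = −d_i/d_o = −(-25.56)/(15.0) = +1.70.
The image is virtual, upright and enlarged, on the same side as the object.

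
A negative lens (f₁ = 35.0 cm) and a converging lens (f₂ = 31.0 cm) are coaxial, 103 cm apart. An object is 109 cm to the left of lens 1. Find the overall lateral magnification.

f₁ = −35.0 cm (diverging).
Lens 1: 1/d_i1 = 1/(-35.0) − 1/(109) = -0.03775, so d_i1 = -26.49 cm; m₁ = −d_i1/d_o1 = +0.2430.
d_o2 = 103 − (-26.49) = 129.5 cm.
Lens 2: 1/d_i2 = 1/(31.0) − 1/(129.5) = 0.02454, so d_i2 = 40.76 cm; m₂ = −d_i2/d_o2 = -0.3147.
m = m₁·m₂ = (+0.2430)(-0.3147) = -0.0765.

m = -0.0765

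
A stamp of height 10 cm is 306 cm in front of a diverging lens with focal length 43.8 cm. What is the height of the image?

1.25 cm

For a diverging lens, f = -43.8 cm.
1/d_i = 1/f − 1/d_o = 1/(-43.80) − 1/(306) = -0.02610, so d_i = -38.32 cm.
m = −d_i/d_o = +0.1252.
|h_i| = |m|·h_o = 0.1252 × 10 = 1.25 cm. The image is virtual, upright and reduced, on the same side as the object.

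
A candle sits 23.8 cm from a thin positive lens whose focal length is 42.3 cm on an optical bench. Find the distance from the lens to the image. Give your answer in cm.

Thin-lens equation: 1/d_i = 1/f − 1/d_o = 1/(42.30) − 1/(23.8) = 0.02364 − 0.04202 = -0.01838, so d_i = -54.4 cm.
The image is virtual, upright and enlarged, on the same side as the object.

54.4 cm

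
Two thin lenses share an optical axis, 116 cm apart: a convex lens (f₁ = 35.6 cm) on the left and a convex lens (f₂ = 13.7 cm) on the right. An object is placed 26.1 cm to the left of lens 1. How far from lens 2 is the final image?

14.6 cm

Lens 1: 1/d_i1 = 1/f₁ − 1/d_o1 = 1/(35.6) − 1/(26.1) = -0.01022, so d_i1 = -97.81 cm.
The intermediate image is 97.81 cm to the left of lens 1 (virtual), which is 116 − (-97.81) = 213.8 cm to the left of lens 2, so d_o2 = +213.8 cm.
Lens 2: 1/d_i2 = 1/f₂ − 1/d_o2 = 1/(13.7) − 1/(213.8) = 0.06832, so d_i2 = 14.6 cm.
The final image is real, 14.6 cm to the right of lens 2 (overall magnification ≈ -0.26).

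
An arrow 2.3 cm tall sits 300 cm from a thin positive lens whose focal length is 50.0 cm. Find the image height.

0.460 cm

1/d_i = 1/f − 1/d_o = 1/(50.00) − 1/(300) = 0.01667, so d_i = 60.00 cm.
m = −d_i/d_o = -0.2000.
|h_i| = |m|·h_o = 0.2000 × 2.3 = 0.460 cm. The image is real, inverted and reduced, on the far side of the lens.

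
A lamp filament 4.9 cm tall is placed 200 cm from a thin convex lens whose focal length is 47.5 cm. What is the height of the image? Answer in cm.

1.53 cm

1/d_i = 1/f − 1/d_o = 1/(47.50) − 1/(200) = 0.01605, so d_i = 62.30 cm.
m = −d_i/d_o = -0.3115.
|h_i| = |m|·h_o = 0.3115 × 4.9 = 1.53 cm. The image is real, inverted and reduced, on the far side of the lens.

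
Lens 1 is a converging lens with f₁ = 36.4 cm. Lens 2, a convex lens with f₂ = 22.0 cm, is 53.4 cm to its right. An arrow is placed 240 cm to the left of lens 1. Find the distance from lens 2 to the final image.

Lens 1: 1/d_i1 = 1/f₁ − 1/d_o1 = 1/(36.4) − 1/(240) = 0.02331, so d_i1 = 42.91 cm.
The intermediate image is 42.91 cm to the right of lens 1, which is 53.4 − (42.91) = 10.49 cm to the left of lens 2, so d_o2 = +10.49 cm.
Lens 2: 1/d_i2 = 1/f₂ − 1/d_o2 = 1/(22.0) − 1/(10.49) = -0.04987, so d_i2 = -20.1 cm.
The final image is virtual, 20.1 cm to the left of lens 2 (overall magnification ≈ -0.34).

20.1 cm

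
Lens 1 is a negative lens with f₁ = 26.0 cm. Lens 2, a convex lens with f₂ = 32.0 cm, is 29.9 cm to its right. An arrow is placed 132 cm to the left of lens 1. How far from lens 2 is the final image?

84.2 cm

Lens 1 is diverging, so f₁ = −26.0 cm.
Lens 1: 1/d_i1 = 1/f₁ − 1/d_o1 = 1/(-26.0) − 1/(132) = -0.04604, so d_i1 = -21.72 cm.
The intermediate image is 21.72 cm to the left of lens 1 (virtual), which is 29.9 − (-21.72) = 51.62 cm to the left of lens 2, so d_o2 = +51.62 cm.
Lens 2: 1/d_i2 = 1/f₂ − 1/d_o2 = 1/(32.0) − 1/(51.62) = 0.01188, so d_i2 = 84.2 cm.
The final image is real, 84.2 cm to the right of lens 2 (overall magnification ≈ -0.27).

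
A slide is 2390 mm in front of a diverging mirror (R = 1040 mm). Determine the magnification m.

m = +0.179

f = R/2 = 1040/2 = 520.0 mm; for a diverging mirror, f = -520.0 mm.
1/d_i = 1/f − 1/d_o = 1/(-520.0) − 1/(2390) = -0.002341, so d_i = -427.1 mm.
m = −d_i/d_o = −(-427.1)/(2390) = +0.179.
The image is virtual, upright and reduced, behind the mirror.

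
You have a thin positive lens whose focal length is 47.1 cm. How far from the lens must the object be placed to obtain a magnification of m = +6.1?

m = −d_i/d_o ⇒ d_i = −m·d_o.
1/f = 1/d_o + 1/d_i = 1/d_o − 1/(m·d_o) = (1 − 1/m)/d_o, so d_o = f(1 − 1/m) = (47.10)(1 − 1/(+6.1)) = 39.4 cm.

39.4 cm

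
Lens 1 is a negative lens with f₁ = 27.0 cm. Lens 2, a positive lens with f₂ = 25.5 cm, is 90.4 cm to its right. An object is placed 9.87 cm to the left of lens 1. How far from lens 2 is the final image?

34.5 cm

Lens 1 is diverging, so f₁ = −27.0 cm.
Lens 1: 1/d_i1 = 1/f₁ − 1/d_o1 = 1/(-27.0) − 1/(9.87) = -0.1384, so d_i1 = -7.228 cm.
The intermediate image is 7.228 cm to the left of lens 1 (virtual), which is 90.4 − (-7.228) = 97.63 cm to the left of lens 2, so d_o2 = +97.63 cm.
Lens 2: 1/d_i2 = 1/f₂ − 1/d_o2 = 1/(25.5) − 1/(97.63) = 0.02897, so d_i2 = 34.5 cm.
The final image is real, 34.5 cm to the right of lens 2 (overall magnification ≈ -0.26).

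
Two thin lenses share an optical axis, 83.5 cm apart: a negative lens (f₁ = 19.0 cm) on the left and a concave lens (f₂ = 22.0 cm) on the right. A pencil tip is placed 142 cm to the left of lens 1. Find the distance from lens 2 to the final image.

Lens 1 is diverging, so f₁ = −19.0 cm.
Lens 1: 1/d_i1 = 1/f₁ − 1/d_o1 = 1/(-19.0) − 1/(142) = -0.05967, so d_i1 = -16.76 cm.
The intermediate image is 16.76 cm to the left of lens 1 (virtual), which is 83.5 − (-16.76) = 100.3 cm to the left of lens 2, so d_o2 = +100.3 cm.
Lens 2 is diverging, so f₂ = −22.0 cm.
Lens 2: 1/d_i2 = 1/f₂ − 1/d_o2 = 1/(-22.0) − 1/(100.3) = -0.05542, so d_i2 = -18.0 cm.
The final image is virtual, 18.0 cm to the left of lens 2 (overall magnification ≈ 0.021).

18.0 cm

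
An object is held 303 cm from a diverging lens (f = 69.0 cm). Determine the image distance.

For a diverging lens, f = -69.0 cm.
Lens equation: 1/v = 1/f − 1/u = 1/(-69.00) − 1/(303) = -0.01449 − 0.003300 = -0.01779, so v = -56.2 cm.
The image is virtual, upright and reduced, on the same side as the object.

56.2 cm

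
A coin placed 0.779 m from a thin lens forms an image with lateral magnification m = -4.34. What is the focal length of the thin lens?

f = 0.633 m (converging)

m = −d_i/d_o ⇒ d_i = −m·d_o = −(-4.34)·(0.779) = 3.381 m.
1/f = 1/d_o + 1/d_i = 1/(0.779) + 1/(3.381) = 1.579, so f = 0.633 m.
Since f is positive, the thin lens is converging.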